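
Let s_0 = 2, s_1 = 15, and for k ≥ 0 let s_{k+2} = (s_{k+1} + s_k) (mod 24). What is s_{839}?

s_0 = 2; s_1 = 15; s_2 = 17; s_3 = 8; s_4 = 1; s_5 = 9; s_6 = 10; s_7 = 19; s_8 = 5; s_9 = 0; s_{10} = 5; s_{11} = 5; s_{12} = 10; s_{13} = 15; s_{14} = 1; s_{15} = 16; s_{16} = 17; s_{17} = 9; s_{18} = 2; s_{19} = 11; s_{20} = 13; s_{21} = 0; s_{22} = 13; s_{23} = 13; s_{24} = 2; s_{25} = 15.
Since (s_{24}, s_{25}) = (s_0, s_1) = (2, 15) (two consecutive terms determine the rest), the sequence is periodic with period 24.
(839 - 0) mod 24 = 23, so s_{839} = s_{23} = 13.

13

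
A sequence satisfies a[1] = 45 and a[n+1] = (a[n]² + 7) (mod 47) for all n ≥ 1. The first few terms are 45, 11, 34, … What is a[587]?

10

Computing terms: a[1] = 45,  a[2] = 11,  a[3] = 34,  a[4] = 35,  a[5] = 10,  a[6] = 13,  a[7] = 35.
Since a[7] = a[4] = 35, the sequence is eventually periodic: after a pre-period of length 3 it cycles with period 3.
For n ≥ 4, a[n] depends only on (n - 4) mod 3. (587 - 4) mod 3 = 1, so a[587] = a[5] = 10.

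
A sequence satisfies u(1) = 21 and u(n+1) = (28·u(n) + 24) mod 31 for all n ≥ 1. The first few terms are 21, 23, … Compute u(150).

u(1) = 21, u(2) = 23, u(3) = 17, u(4) = 4, u(5) = 12, u(6) = 19, u(7) = 29, u(8) = 30, u(9) = 27, u(10) = 5, u(11) = 9, u(12) = 28, u(13) = 2, u(14) = 18, u(15) = 1, u(16) = 21.
The sequence repeats with period 15.
So u(150) = u(1 + ((150-1) mod 15)) = u(15) = 1.

1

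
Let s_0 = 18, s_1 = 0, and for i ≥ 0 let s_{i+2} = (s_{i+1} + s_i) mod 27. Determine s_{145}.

Listing terms: s_0 = 18; s_1 = 0; s_2 = 18; s_3 = 18; s_4 = 9; s_5 = 0; s_6 = 9; s_7 = 9; s_8 = 18; s_9 = 0.
Since (s_8, s_9) = (s_0, s_1) = (18, 0) (two consecutive terms determine the rest), the sequence is periodic with period 8.
(145 - 0) mod 8 = 1, so s_{145} = s_1 = 0.

0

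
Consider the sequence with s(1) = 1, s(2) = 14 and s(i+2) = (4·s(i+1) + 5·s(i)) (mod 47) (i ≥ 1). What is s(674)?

43

We have s(1) = 1, s(2) = 14, s(3) = 14, s(4) = 32, s(5) = 10, s(6) = 12, s(7) = 4, s(8) = 29, s(9) = 42, s(10) = 31, s(11) = 5, s(12) = 34, s(13) = 20, s(14) = 15, s(15) = 19, s(16) = 10, s(17) = 41, s(18) = 26, s(19) = 27, s(20) = 3, s(21) = 6, s(22) = 39, s(23) = 45, s(24) = 46, s(25) = 33, s(26) = 33, s(27) = 15, s(28) = 37, s(29) = 35, s(30) = 43, s(31) = 18, s(32) = 5, s(33) = 16, s(34) = 42, s(35) = 13, s(36) = 27, s(37) = 32, s(38) = 28, s(39) = 37, s(40) = 6, s(41) = 21, s(42) = 20, s(43) = 44, s(44) = 41, s(45) = 8, s(46) = 2, s(47) = 1, s(48) = 14.
Since (s(47), s(48)) = (s(1), s(2)) = (1, 14) (two consecutive terms determine the rest), the sequence is periodic with period 46.
So s(674) = s(1 + ((674-1) mod 46)) = s(30) = 43.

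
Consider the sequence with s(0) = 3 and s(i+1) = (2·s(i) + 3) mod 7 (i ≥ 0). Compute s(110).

Listing terms: s(0) = 3; s(1) = 2; s(2) = 0; s(3) = 3.
The sequence repeats with period 3.
(110 - 0) mod 3 = 2, so s(110) = s(2) = 0.

0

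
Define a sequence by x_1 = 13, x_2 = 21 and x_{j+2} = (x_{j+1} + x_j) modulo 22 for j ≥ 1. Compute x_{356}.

Computing terms: x_1 = 13, x_2 = 21, x_3 = 12, x_4 = 11, x_5 = 1, x_6 = 12, x_7 = 13, x_8 = 3, x_9 = 16, x_{10} = 19, x_{11} = 13, x_{12} = 10, x_{13} = 1, x_{14} = 11, x_{15} = 12, x_{16} = 1, x_{17} = 13, x_{18} = 14, x_{19} = 5, x_{20} = 19, x_{21} = 2, x_{22} = 21, x_{23} = 1, x_{24} = 0, x_{25} = 1, x_{26} = 1, x_{27} = 2, x_{28} = 3, x_{29} = 5, x_{30} = 8, x_{31} = 13, x_{32} = 21.
Since (x_{31}, x_{32}) = (x_1, x_2) = (13, 21) (two consecutive terms determine the rest), the sequence is periodic with period 30.
(356 - 1) mod 30 = 25, so x_{356} = x_{26} = 1.

1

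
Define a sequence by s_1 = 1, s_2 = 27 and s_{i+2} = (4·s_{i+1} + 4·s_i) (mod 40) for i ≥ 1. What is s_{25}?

16

s_1 = 1, s_2 = 27, s_3 = 32, s_4 = 36, s_5 = 32, s_6 = 32, s_7 = 16, s_8 = 32, s_9 = 32.
Since (s_8, s_9) = (s_5, s_6) = (32, 32) (two consecutive terms determine the rest), the sequence is eventually periodic: after a pre-period of length 4 it cycles with period 3.
For i ≥ 5, s_i depends only on (i - 5) mod 3. (25 - 5) mod 3 = 2, so s_{25} = s_7 = 16.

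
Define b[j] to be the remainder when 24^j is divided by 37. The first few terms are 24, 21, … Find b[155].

22

Computing terms: b[1] = 24, b[2] = 21, b[3] = 23, b[4] = 34, b[5] = 2, b[6] = 11, b[7] = 5, b[8] = 9, b[9] = 31, b[10] = 4, b[11] = 22, b[12] = 10, b[13] = 18, b[14] = 25, b[15] = 8, b[16] = 7, b[17] = 20, b[18] = 36, b[19] = 13, b[20] = 16, b[21] = 14, b[22] = 3, b[23] = 35, b[24] = 26, b[25] = 32, b[26] = 28, b[27] = 6, b[28] = 33, b[29] = 15, b[30] = 27, b[31] = 19, b[32] = 12, b[33] = 29, b[34] = 30, b[35] = 17, b[36] = 1, b[37] = 24.
Since b[37] = b[1] = 24, the sequence is periodic with period 36.
So b[155] = b[1 + ((155-1) mod 36)] = b[11] = 22.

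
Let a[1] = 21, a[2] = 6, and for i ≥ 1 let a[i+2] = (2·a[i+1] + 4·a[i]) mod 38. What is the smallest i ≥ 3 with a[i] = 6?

We have a[1] = 21, a[2] = 6, a[3] = 20, a[4] = 26, a[5] = 18, a[6] = 26, a[7] = 10, a[8] = 10, a[9] = 22, a[10] = 8, a[11] = 28, a[12] = 12, a[13] = 22, a[14] = 16, a[15] = 6, a[16] = 0, a[17] = 24, a[18] = 10, a[19] = 2, a[20] = 6, a[21] = 20.
Since (a[20], a[21]) = (a[2], a[3]) = (6, 20) (two consecutive terms determine the rest), the sequence is eventually periodic: after a pre-period of length 1 it cycles with period 18.
The value 6 first appears (with i ≥ 3) at a[15].

15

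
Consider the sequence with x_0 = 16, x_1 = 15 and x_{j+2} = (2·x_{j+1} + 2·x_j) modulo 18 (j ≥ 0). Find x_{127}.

6

Listing terms: x_0 = 16, x_1 = 15, x_2 = 8, x_3 = 10, x_4 = 0, x_5 = 2, x_6 = 4, x_7 = 12, x_8 = 14, x_9 = 16, x_{10} = 6, x_{11} = 8, x_{12} = 10.
Since (x_{11}, x_{12}) = (x_2, x_3) = (8, 10) (two consecutive terms determine the rest), the sequence is eventually periodic: after a pre-period of length 2 it cycles with period 9.
For j ≥ 2, x_j depends only on (j - 2) mod 9. (127 - 2) mod 9 = 8, so x_{127} = x_{10} = 6.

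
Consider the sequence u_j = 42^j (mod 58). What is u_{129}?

Listing terms: u_1 = 42,  u_2 = 24,  u_3 = 22,  u_4 = 54,  u_5 = 6,  u_6 = 20,  u_7 = 28,  u_8 = 16,  u_9 = 34,  u_{10} = 36,  u_{11} = 4,  u_{12} = 52,  u_{13} = 38,  u_{14} = 30,  u_{15} = 42.
Since u_{15} = u_1 = 42, the sequence is periodic with period 14.
So u_{129} = u_{1 + ((129-1) mod 14)} = u_3 = 22.

22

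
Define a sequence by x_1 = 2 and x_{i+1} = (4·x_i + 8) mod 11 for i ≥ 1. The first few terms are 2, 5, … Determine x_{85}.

Listing terms: x_1 = 2, x_2 = 5, x_3 = 6, x_4 = 10, x_5 = 4, x_6 = 2.
Since x_6 = x_1 = 2, the sequence is periodic with period 5.
So x_{85} = x_{1 + ((85-1) mod 5)} = x_5 = 4.

4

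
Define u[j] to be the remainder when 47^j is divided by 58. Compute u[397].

We have u[0] = 1,  u[1] = 47,  u[2] = 5,  u[3] = 3,  u[4] = 25,  u[5] = 15,  u[6] = 9,  u[7] = 17,  u[8] = 45,  u[9] = 27,  u[10] = 51,  u[11] = 19,  u[12] = 23,  u[13] = 37,  u[14] = 57,  u[15] = 11,  u[16] = 53,  u[17] = 55,  u[18] = 33,  u[19] = 43,  u[20] = 49,  u[21] = 41,  u[22] = 13,  u[23] = 31,  u[24] = 7,  u[25] = 39,  u[26] = 35,  u[27] = 21,  u[28] = 1.
Since u[28] = u[0] = 1, the sequence is periodic with period 28.
(397 - 0) mod 28 = 5, so u[397] = u[5] = 15.

15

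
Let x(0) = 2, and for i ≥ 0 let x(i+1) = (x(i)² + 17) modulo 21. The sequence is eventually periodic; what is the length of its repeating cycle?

Listing terms: x(0) = 2,  x(1) = 0,  x(2) = 17,  x(3) = 12,  x(4) = 14,  x(5) = 3,  x(6) = 5,  x(7) = 0.
Since x(7) = x(1) = 0, the sequence is eventually periodic: after a pre-period of length 1 it cycles with period 6.

6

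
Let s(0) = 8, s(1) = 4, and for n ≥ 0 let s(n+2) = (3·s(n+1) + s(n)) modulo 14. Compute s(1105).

s(0) = 8; s(1) = 4; s(2) = 6; s(3) = 8; s(4) = 2; s(5) = 0; s(6) = 2; s(7) = 6; s(8) = 6; s(9) = 10; s(10) = 8; s(11) = 6; s(12) = 12; s(13) = 0; s(14) = 12; s(15) = 8; s(16) = 8; s(17) = 4.
Since (s(16), s(17)) = (s(0), s(1)) = (8, 4) (two consecutive terms determine the rest), the sequence is periodic with period 16.
So s(1105) = s(0 + ((1105-0) mod 16)) = s(1) = 4.

4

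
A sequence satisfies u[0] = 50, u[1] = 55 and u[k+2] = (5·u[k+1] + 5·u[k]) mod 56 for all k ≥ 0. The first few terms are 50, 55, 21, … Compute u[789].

44

Computing terms: u[0] = 50; u[1] = 55; u[2] = 21; u[3] = 44; u[4] = 45; u[5] = 53; u[6] = 42; u[7] = 27; u[8] = 9; u[9] = 12; u[10] = 49; u[11] = 25; u[12] = 34; u[13] = 15; u[14] = 21; u[15] = 12; u[16] = 53; u[17] = 45; u[18] = 42; u[19] = 43; u[20] = 33; u[21] = 44; u[22] = 49; u[23] = 17; u[24] = 50; u[25] = 55.
Since (u[24], u[25]) = (u[0], u[1]) = (50, 55) (two consecutive terms determine the rest), the sequence is periodic with period 24.
So u[789] = u[0 + ((789-0) mod 24)] = u[21] = 44.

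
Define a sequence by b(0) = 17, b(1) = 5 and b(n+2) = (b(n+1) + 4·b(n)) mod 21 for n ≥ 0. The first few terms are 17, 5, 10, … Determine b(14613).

Computing terms: b(0) = 17, b(1) = 5, b(2) = 10, b(3) = 9, b(4) = 7, b(5) = 1, b(6) = 8, b(7) = 12, b(8) = 2, b(9) = 8, b(10) = 16, b(11) = 6, b(12) = 7, b(13) = 10, b(14) = 17, b(15) = 15, b(16) = 20, b(17) = 17, b(18) = 13, b(19) = 18, b(20) = 7, b(21) = 16, b(22) = 2, b(23) = 3, b(24) = 11, b(25) = 2, b(26) = 4, b(27) = 12, b(28) = 7, b(29) = 13, b(30) = 20, b(31) = 9, b(32) = 5, b(33) = 20, b(34) = 19, b(35) = 15, b(36) = 7, b(37) = 4, b(38) = 11, b(39) = 6, b(40) = 8, b(41) = 11, b(42) = 1, b(43) = 3, b(44) = 7, b(45) = 19, b(46) = 5, b(47) = 18, b(48) = 17, b(49) = 5.
The sequence repeats with period 48.
So b(14613) = b(0 + ((14613-0) mod 48)) = b(21) = 16.

16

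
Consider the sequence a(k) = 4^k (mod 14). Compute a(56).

a(1) = 4, a(2) = 2, a(3) = 8, a(4) = 4.
Since a(4) = a(1) = 4, the sequence is periodic with period 3.
(56 - 1) mod 3 = 1, so a(56) = a(2) = 2.

2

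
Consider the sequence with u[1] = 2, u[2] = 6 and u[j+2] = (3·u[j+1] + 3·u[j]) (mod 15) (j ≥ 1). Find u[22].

We have u[1] = 2,  u[2] = 6,  u[3] = 9,  u[4] = 0,  u[5] = 12,  u[6] = 6,  u[7] = 9.
Since (u[6], u[7]) = (u[2], u[3]) = (6, 9) (two consecutive terms determine the rest), the sequence is eventually periodic: after a pre-period of length 1 it cycles with period 4.
For j ≥ 2, u[j] depends only on (j - 2) mod 4. (22 - 2) mod 4 = 0, so u[22] = u[2] = 6.

6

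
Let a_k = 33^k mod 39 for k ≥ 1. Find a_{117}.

21

Computing terms: a_1 = 33,  a_2 = 36,  a_3 = 18,  a_4 = 9,  a_5 = 24,  a_6 = 12,  a_7 = 6,  a_8 = 3,  a_9 = 21,  a_{10} = 30,  a_{11} = 15,  a_{12} = 27,  a_{13} = 33.
Since a_{13} = a_1 = 33, the sequence is periodic with period 12.
So a_{117} = a_{1 + ((117-1) mod 12)} = a_9 = 21.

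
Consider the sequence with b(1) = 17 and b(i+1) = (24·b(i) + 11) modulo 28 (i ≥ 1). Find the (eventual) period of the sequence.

b(1) = 17; b(2) = 27; b(3) = 15; b(4) = 7; b(5) = 11; b(6) = 23; b(7) = 3; b(8) = 27.
Since b(8) = b(2) = 27, the sequence is eventually periodic: after a pre-period of length 1 it cycles with period 6.

6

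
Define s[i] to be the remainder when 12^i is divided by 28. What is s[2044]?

Computing terms: s[1] = 12, s[2] = 4, s[3] = 20, s[4] = 16, s[5] = 24, s[6] = 8, s[7] = 12.
The sequence repeats with period 6.
So s[2044] = s[1 + ((2044-1) mod 6)] = s[4] = 16.

16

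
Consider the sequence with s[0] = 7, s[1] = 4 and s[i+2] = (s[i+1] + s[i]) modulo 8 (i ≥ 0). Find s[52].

Listing terms: s[0] = 7; s[1] = 4; s[2] = 3; s[3] = 7; s[4] = 2; s[5] = 1; s[6] = 3; s[7] = 4; s[8] = 7; s[9] = 3; s[10] = 2; s[11] = 5; s[12] = 7; s[13] = 4.
The sequence repeats with period 12.
So s[52] = s[0 + ((52-0) mod 12)] = s[4] = 2.

2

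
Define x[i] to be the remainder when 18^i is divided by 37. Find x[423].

6

Listing terms: x[1] = 18; x[2] = 28; x[3] = 23; x[4] = 7; x[5] = 15; x[6] = 11; x[7] = 13; x[8] = 12; x[9] = 31; x[10] = 3; x[11] = 17; x[12] = 10; x[13] = 32; x[14] = 21; x[15] = 8; x[16] = 33; x[17] = 2; x[18] = 36; x[19] = 19; x[20] = 9; x[21] = 14; x[22] = 30; x[23] = 22; x[24] = 26; x[25] = 24; x[26] = 25; x[27] = 6; x[28] = 34; x[29] = 20; x[30] = 27; x[31] = 5; x[32] = 16; x[33] = 29; x[34] = 4; x[35] = 35; x[36] = 1; x[37] = 18.
The sequence repeats with period 36.
(423 - 1) mod 36 = 26, so x[423] = x[27] = 6.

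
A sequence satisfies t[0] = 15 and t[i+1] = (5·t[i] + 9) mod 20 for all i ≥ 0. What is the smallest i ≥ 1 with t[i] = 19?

4

Computing terms: t[0] = 15, t[1] = 4, t[2] = 9, t[3] = 14, t[4] = 19, t[5] = 4.
Since t[5] = t[1] = 4, the sequence is eventually periodic: after a pre-period of length 1 it cycles with period 4.
The value 19 first appears (with i ≥ 1) at t[4].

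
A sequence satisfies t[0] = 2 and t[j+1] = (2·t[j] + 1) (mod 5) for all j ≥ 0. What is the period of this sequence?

Computing terms: t[0] = 2,  t[1] = 0,  t[2] = 1,  t[3] = 3,  t[4] = 2.
Since t[4] = t[0] = 2, the sequence is periodic with period 4.

4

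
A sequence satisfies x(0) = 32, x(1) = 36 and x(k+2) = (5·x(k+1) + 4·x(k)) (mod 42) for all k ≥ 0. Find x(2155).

x(0) = 32, x(1) = 36, x(2) = 14, x(3) = 4, x(4) = 34, x(5) = 18, x(6) = 16, x(7) = 26, x(8) = 26, x(9) = 24, x(10) = 14, x(11) = 40, x(12) = 4, x(13) = 12, x(14) = 34, x(15) = 8, x(16) = 8, x(17) = 30, x(18) = 14, x(19) = 22, x(20) = 40, x(21) = 36, x(22) = 4, x(23) = 38, x(24) = 38, x(25) = 6, x(26) = 14, x(27) = 10, x(28) = 22, x(29) = 24, x(30) = 40, x(31) = 2, x(32) = 2, x(33) = 18, x(34) = 14, x(35) = 16, x(36) = 10, x(37) = 30, x(38) = 22, x(39) = 20, x(40) = 20, x(41) = 12, x(42) = 14, x(43) = 34, x(44) = 16, x(45) = 6, x(46) = 10, x(47) = 32, x(48) = 32, x(49) = 36.
Since (x(48), x(49)) = (x(0), x(1)) = (32, 36) (two consecutive terms determine the rest), the sequence is periodic with period 48.
(2155 - 0) mod 48 = 43, so x(2155) = x(43) = 34.

34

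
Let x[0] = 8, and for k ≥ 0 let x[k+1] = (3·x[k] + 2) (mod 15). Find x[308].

8

x[0] = 8; x[1] = 11; x[2] = 5; x[3] = 2; x[4] = 8.
Since x[4] = x[0] = 8, the sequence is periodic with period 4.
(308 - 0) mod 4 = 0, so x[308] = x[0] = 8.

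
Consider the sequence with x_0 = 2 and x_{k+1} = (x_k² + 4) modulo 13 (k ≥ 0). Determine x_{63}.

Listing terms: x_0 = 2; x_1 = 8; x_2 = 3; x_3 = 0; x_4 = 4; x_5 = 7; x_6 = 1; x_7 = 5; x_8 = 3.
Since x_8 = x_2 = 3, the sequence is eventually periodic: after a pre-period of length 2 it cycles with period 6.
For k ≥ 2, x_k depends only on (k - 2) mod 6. (63 - 2) mod 6 = 1, so x_{63} = x_3 = 0.

0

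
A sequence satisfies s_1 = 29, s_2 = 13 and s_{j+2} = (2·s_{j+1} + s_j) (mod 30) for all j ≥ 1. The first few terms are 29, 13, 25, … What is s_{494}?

23

We have s_1 = 29,  s_2 = 13,  s_3 = 25,  s_4 = 3,  s_5 = 1,  s_6 = 5,  s_7 = 11,  s_8 = 27,  s_9 = 5,  s_{10} = 7,  s_{11} = 19,  s_{12} = 15,  s_{13} = 19,  s_{14} = 23,  s_{15} = 5,  s_{16} = 3,  s_{17} = 11,  s_{18} = 25,  s_{19} = 1,  s_{20} = 27,  s_{21} = 25,  s_{22} = 17,  s_{23} = 29,  s_{24} = 15,  s_{25} = 29,  s_{26} = 13.
The sequence repeats with period 24.
So s_{494} = s_{1 + ((494-1) mod 24)} = s_{14} = 23.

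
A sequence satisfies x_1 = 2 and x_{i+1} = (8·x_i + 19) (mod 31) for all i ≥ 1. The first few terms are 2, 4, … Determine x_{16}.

2

Listing terms: x_1 = 2; x_2 = 4; x_3 = 20; x_4 = 24; x_5 = 25; x_6 = 2.
Since x_6 = x_1 = 2, the sequence is periodic with period 5.
(16 - 1) mod 5 = 0, so x_{16} = x_1 = 2.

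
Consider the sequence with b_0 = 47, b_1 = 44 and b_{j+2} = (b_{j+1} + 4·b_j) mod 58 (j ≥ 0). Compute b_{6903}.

Computing terms: b_0 = 47; b_1 = 44; b_2 = 0; b_3 = 2; b_4 = 2; b_5 = 10; b_6 = 18; b_7 = 0; b_8 = 14; b_9 = 14; b_{10} = 12; b_{11} = 10; b_{12} = 0; b_{13} = 40; b_{14} = 40; b_{15} = 26; b_{16} = 12; b_{17} = 0; b_{18} = 48; b_{19} = 48; b_{20} = 8; b_{21} = 26; b_{22} = 0; b_{23} = 46; b_{24} = 46; b_{25} = 56; b_{26} = 8; b_{27} = 0; b_{28} = 32; b_{29} = 32; b_{30} = 44; b_{31} = 56; b_{32} = 0; b_{33} = 50; b_{34} = 50; b_{35} = 18; b_{36} = 44; b_{37} = 0.
Since (b_{36}, b_{37}) = (b_1, b_2) = (44, 0) (two consecutive terms determine the rest), the sequence is eventually periodic: after a pre-period of length 1 it cycles with period 35.
For j ≥ 1, b_j depends only on (j - 1) mod 35. (6903 - 1) mod 35 = 7, so b_{6903} = b_8 = 14.

14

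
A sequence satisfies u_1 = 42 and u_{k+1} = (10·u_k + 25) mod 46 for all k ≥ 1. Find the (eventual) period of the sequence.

Listing terms: u_1 = 42, u_2 = 31, u_3 = 13, u_4 = 17, u_5 = 11, u_6 = 43, u_7 = 41, u_8 = 21, u_9 = 5, u_{10} = 29, u_{11} = 39, u_{12} = 1, u_{13} = 35, u_{14} = 7, u_{15} = 3, u_{16} = 9, u_{17} = 23, u_{18} = 25, u_{19} = 45, u_{20} = 15, u_{21} = 37, u_{22} = 27, u_{23} = 19, u_{24} = 31.
Since u_{24} = u_2 = 31, the sequence is eventually periodic: after a pre-period of length 1 it cycles with period 22.

22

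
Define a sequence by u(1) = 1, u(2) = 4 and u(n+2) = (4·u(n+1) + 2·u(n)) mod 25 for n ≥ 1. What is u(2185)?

u(1) = 1, u(2) = 4, u(3) = 18, u(4) = 5, u(5) = 6, u(6) = 9, u(7) = 23, u(8) = 10, u(9) = 11, u(10) = 14, u(11) = 3, u(12) = 15, u(13) = 16, u(14) = 19, u(15) = 8, u(16) = 20, u(17) = 21, u(18) = 24, u(19) = 13, u(20) = 0, u(21) = 1, u(22) = 4.
The sequence repeats with period 20.
(2185 - 1) mod 20 = 4, so u(2185) = u(5) = 6.

6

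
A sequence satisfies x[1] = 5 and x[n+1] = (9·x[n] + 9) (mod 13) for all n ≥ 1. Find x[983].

We have x[1] = 5,  x[2] = 2,  x[3] = 1,  x[4] = 5.
The sequence repeats with period 3.
So x[983] = x[1 + ((983-1) mod 3)] = x[2] = 2.

2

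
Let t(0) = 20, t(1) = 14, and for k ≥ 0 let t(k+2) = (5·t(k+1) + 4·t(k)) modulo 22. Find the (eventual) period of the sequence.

We have t(0) = 20; t(1) = 14; t(2) = 18; t(3) = 14; t(4) = 10; t(5) = 18; t(6) = 20; t(7) = 18; t(8) = 16; t(9) = 20; t(10) = 10; t(11) = 20; t(12) = 8; t(13) = 10; t(14) = 16; t(15) = 10; t(16) = 4; t(17) = 16; t(18) = 8; t(19) = 16; t(20) = 2; t(21) = 8; t(22) = 4; t(23) = 8; t(24) = 12; t(25) = 4; t(26) = 2; t(27) = 4; t(28) = 6; t(29) = 2; t(30) = 12; t(31) = 2; t(32) = 14; t(33) = 12; t(34) = 6; t(35) = 12; t(36) = 18; t(37) = 6; t(38) = 14; t(39) = 6; t(40) = 20; t(41) = 14.
Since (t(40), t(41)) = (t(0), t(1)) = (20, 14) (two consecutive terms determine the rest), the sequence is periodic with period 40.

40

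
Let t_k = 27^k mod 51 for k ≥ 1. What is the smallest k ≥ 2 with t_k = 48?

We have t_1 = 27, t_2 = 15, t_3 = 48, t_4 = 21, t_5 = 6, t_6 = 9, t_7 = 39, t_8 = 33, t_9 = 24, t_{10} = 36, t_{11} = 3, t_{12} = 30, t_{13} = 45, t_{14} = 42, t_{15} = 12, t_{16} = 18, t_{17} = 27.
Since t_{17} = t_1 = 27, the sequence is periodic with period 16.
The value 48 first appears (with k ≥ 2) at t_3.

3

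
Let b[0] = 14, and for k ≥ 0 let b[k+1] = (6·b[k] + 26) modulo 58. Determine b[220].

12

Computing terms: b[0] = 14, b[1] = 52, b[2] = 48, b[3] = 24, b[4] = 54, b[5] = 2, b[6] = 38, b[7] = 22, b[8] = 42, b[9] = 46, b[10] = 12, b[11] = 40, b[12] = 34, b[13] = 56, b[14] = 14.
Since b[14] = b[0] = 14, the sequence is periodic with period 14.
So b[220] = b[0 + ((220-0) mod 14)] = b[10] = 12.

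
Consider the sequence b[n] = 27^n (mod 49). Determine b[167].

b[1] = 27; b[2] = 43; b[3] = 34; b[4] = 36; b[5] = 41; b[6] = 29; b[7] = 48; b[8] = 22; b[9] = 6; b[10] = 15; b[11] = 13; b[12] = 8; b[13] = 20; b[14] = 1; b[15] = 27.
The sequence repeats with period 14.
(167 - 1) mod 14 = 12, so b[167] = b[13] = 20.

20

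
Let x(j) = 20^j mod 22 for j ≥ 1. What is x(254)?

16

Computing terms: x(1) = 20,  x(2) = 4,  x(3) = 14,  x(4) = 16,  x(5) = 12,  x(6) = 20.
Since x(6) = x(1) = 20, the sequence is periodic with period 5.
(254 - 1) mod 5 = 3, so x(254) = x(4) = 16.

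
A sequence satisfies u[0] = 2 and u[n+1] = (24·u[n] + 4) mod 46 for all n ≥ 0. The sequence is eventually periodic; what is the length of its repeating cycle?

Listing terms: u[0] = 2, u[1] = 6, u[2] = 10, u[3] = 14, u[4] = 18, u[5] = 22, u[6] = 26, u[7] = 30, u[8] = 34, u[9] = 38, u[10] = 42, u[11] = 0, u[12] = 4, u[13] = 8, u[14] = 12, u[15] = 16, u[16] = 20, u[17] = 24, u[18] = 28, u[19] = 32, u[20] = 36, u[21] = 40, u[22] = 44, u[23] = 2.
Since u[23] = u[0] = 2, the sequence is periodic with period 23.

23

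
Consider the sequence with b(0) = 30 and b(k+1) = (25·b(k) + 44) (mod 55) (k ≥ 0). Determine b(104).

Computing terms: b(0) = 30,  b(1) = 24,  b(2) = 39,  b(3) = 29,  b(4) = 54,  b(5) = 19,  b(6) = 24.
Since b(6) = b(1) = 24, the sequence is eventually periodic: after a pre-period of length 1 it cycles with period 5.
For k ≥ 1, b(k) depends only on (k - 1) mod 5. (104 - 1) mod 5 = 3, so b(104) = b(4) = 54.

54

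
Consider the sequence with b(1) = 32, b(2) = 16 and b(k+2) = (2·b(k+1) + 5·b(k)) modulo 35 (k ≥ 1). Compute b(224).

Listing terms: b(1) = 32, b(2) = 16, b(3) = 17, b(4) = 9, b(5) = 33, b(6) = 6, b(7) = 2, b(8) = 34, b(9) = 8, b(10) = 11, b(11) = 27, b(12) = 4, b(13) = 3, b(14) = 26, b(15) = 32, b(16) = 19, b(17) = 23, b(18) = 1, b(19) = 12, b(20) = 29, b(21) = 13, b(22) = 31, b(23) = 22, b(24) = 24, b(25) = 18, b(26) = 16, b(27) = 17.
Since (b(26), b(27)) = (b(2), b(3)) = (16, 17) (two consecutive terms determine the rest), the sequence is eventually periodic: after a pre-period of length 1 it cycles with period 24.
For k ≥ 2, b(k) depends only on (k - 2) mod 24. (224 - 2) mod 24 = 6, so b(224) = b(8) = 34.

34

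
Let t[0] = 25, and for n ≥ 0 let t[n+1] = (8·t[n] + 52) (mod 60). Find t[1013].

We have t[0] = 25,  t[1] = 12,  t[2] = 28,  t[3] = 36,  t[4] = 40,  t[5] = 12.
Since t[5] = t[1] = 12, the sequence is eventually periodic: after a pre-period of length 1 it cycles with period 4.
For n ≥ 1, t[n] depends only on (n - 1) mod 4. (1013 - 1) mod 4 = 0, so t[1013] = t[1] = 12.

12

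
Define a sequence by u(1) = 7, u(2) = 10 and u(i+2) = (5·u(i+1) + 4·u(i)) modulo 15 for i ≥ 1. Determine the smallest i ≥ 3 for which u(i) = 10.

4

We have u(1) = 7; u(2) = 10; u(3) = 3; u(4) = 10; u(5) = 2; u(6) = 5; u(7) = 3; u(8) = 5; u(9) = 7; u(10) = 10.
The sequence repeats with period 8.
The value 10 first appears (with i ≥ 3) at u(4).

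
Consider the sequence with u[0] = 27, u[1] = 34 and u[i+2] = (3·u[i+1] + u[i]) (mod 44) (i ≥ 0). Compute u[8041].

34

Listing terms: u[0] = 27, u[1] = 34, u[2] = 41, u[3] = 25, u[4] = 28, u[5] = 21, u[6] = 3, u[7] = 30, u[8] = 5, u[9] = 1, u[10] = 8, u[11] = 25, u[12] = 39, u[13] = 10, u[14] = 25, u[15] = 41, u[16] = 16, u[17] = 1, u[18] = 19, u[19] = 14, u[20] = 17, u[21] = 21, u[22] = 36, u[23] = 41, u[24] = 27, u[25] = 34.
The sequence repeats with period 24.
So u[8041] = u[0 + ((8041-0) mod 24)] = u[1] = 34.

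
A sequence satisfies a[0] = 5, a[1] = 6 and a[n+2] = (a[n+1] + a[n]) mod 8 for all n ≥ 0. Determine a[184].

4

a[0] = 5,  a[1] = 6,  a[2] = 3,  a[3] = 1,  a[4] = 4,  a[5] = 5,  a[6] = 1,  a[7] = 6,  a[8] = 7,  a[9] = 5,  a[10] = 4,  a[11] = 1,  a[12] = 5,  a[13] = 6.
Since (a[12], a[13]) = (a[0], a[1]) = (5, 6) (two consecutive terms determine the rest), the sequence is periodic with period 12.
(184 - 0) mod 12 = 4, so a[184] = a[4] = 4.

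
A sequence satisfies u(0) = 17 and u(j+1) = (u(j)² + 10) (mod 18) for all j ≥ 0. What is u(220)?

11

u(0) = 17; u(1) = 11; u(2) = 5; u(3) = 17.
The sequence repeats with period 3.
(220 - 0) mod 3 = 1, so u(220) = u(1) = 11.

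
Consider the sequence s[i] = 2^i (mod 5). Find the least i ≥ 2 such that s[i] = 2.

s[1] = 2, s[2] = 4, s[3] = 3, s[4] = 1, s[5] = 2.
Since s[5] = s[1] = 2, the sequence is periodic with period 4.
The value 2 next appears (with i ≥ 2) at s[5].

5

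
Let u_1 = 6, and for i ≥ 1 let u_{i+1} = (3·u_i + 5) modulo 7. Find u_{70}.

3

We have u_1 = 6; u_2 = 2; u_3 = 4; u_4 = 3; u_5 = 0; u_6 = 5; u_7 = 6.
The sequence repeats with period 6.
So u_{70} = u_{1 + ((70-1) mod 6)} = u_4 = 3.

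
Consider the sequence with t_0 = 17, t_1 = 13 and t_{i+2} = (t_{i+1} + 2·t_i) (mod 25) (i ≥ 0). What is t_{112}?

17

We have t_0 = 17,  t_1 = 13,  t_2 = 22,  t_3 = 23,  t_4 = 17,  t_5 = 13.
Since (t_4, t_5) = (t_0, t_1) = (17, 13) (two consecutive terms determine the rest), the sequence is periodic with period 4.
(112 - 0) mod 4 = 0, so t_{112} = t_0 = 17.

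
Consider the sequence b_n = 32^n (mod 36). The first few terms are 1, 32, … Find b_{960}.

28

We have b_0 = 1; b_1 = 32; b_2 = 16; b_3 = 8; b_4 = 4; b_5 = 20; b_6 = 28; b_7 = 32.
Since b_7 = b_1 = 32, the sequence is eventually periodic: after a pre-period of length 1 it cycles with period 6.
For n ≥ 1, b_n depends only on (n - 1) mod 6. (960 - 1) mod 6 = 5, so b_{960} = b_6 = 28.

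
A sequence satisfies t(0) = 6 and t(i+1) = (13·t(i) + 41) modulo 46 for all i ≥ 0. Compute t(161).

43

t(0) = 6, t(1) = 27, t(2) = 24, t(3) = 31, t(4) = 30, t(5) = 17, t(6) = 32, t(7) = 43, t(8) = 2, t(9) = 21, t(10) = 38, t(11) = 29, t(12) = 4, t(13) = 1, t(14) = 8, t(15) = 7, t(16) = 40, t(17) = 9, t(18) = 20, t(19) = 25, t(20) = 44, t(21) = 15, t(22) = 6.
Since t(22) = t(0) = 6, the sequence is periodic with period 22.
So t(161) = t(0 + ((161-0) mod 22)) = t(7) = 43.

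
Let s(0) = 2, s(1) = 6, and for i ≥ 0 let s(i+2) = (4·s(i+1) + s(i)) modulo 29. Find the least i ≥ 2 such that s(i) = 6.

15

Listing terms: s(0) = 2,  s(1) = 6,  s(2) = 26,  s(3) = 23,  s(4) = 2,  s(5) = 2,  s(6) = 10,  s(7) = 13,  s(8) = 4,  s(9) = 0,  s(10) = 4,  s(11) = 16,  s(12) = 10,  s(13) = 27,  s(14) = 2,  s(15) = 6.
The sequence repeats with period 14.
The value 6 next appears (with i ≥ 2) at s(15).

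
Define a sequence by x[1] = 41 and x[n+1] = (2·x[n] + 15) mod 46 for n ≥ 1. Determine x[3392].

We have x[1] = 41,  x[2] = 5,  x[3] = 25,  x[4] = 19,  x[5] = 7,  x[6] = 29,  x[7] = 27,  x[8] = 23,  x[9] = 15,  x[10] = 45,  x[11] = 13,  x[12] = 41.
The sequence repeats with period 11.
(3392 - 1) mod 11 = 3, so x[3392] = x[4] = 19.

19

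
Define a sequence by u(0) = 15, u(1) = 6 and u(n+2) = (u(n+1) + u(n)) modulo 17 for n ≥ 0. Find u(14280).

We have u(0) = 15,  u(1) = 6,  u(2) = 4,  u(3) = 10,  u(4) = 14,  u(5) = 7,  u(6) = 4,  u(7) = 11,  u(8) = 15,  u(9) = 9,  u(10) = 7,  u(11) = 16,  u(12) = 6,  u(13) = 5,  u(14) = 11,  u(15) = 16,  u(16) = 10,  u(17) = 9,  u(18) = 2,  u(19) = 11,  u(20) = 13,  u(21) = 7,  u(22) = 3,  u(23) = 10,  u(24) = 13,  u(25) = 6,  u(26) = 2,  u(27) = 8,  u(28) = 10,  u(29) = 1,  u(30) = 11,  u(31) = 12,  u(32) = 6,  u(33) = 1,  u(34) = 7,  u(35) = 8,  u(36) = 15,  u(37) = 6.
The sequence repeats with period 36.
So u(14280) = u(0 + ((14280-0) mod 36)) = u(24) = 13.

13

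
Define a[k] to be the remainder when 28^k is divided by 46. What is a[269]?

20

Listing terms: a[0] = 1, a[1] = 28, a[2] = 2, a[3] = 10, a[4] = 4, a[5] = 20, a[6] = 8, a[7] = 40, a[8] = 16, a[9] = 34, a[10] = 32, a[11] = 22, a[12] = 18, a[13] = 44, a[14] = 36, a[15] = 42, a[16] = 26, a[17] = 38, a[18] = 6, a[19] = 30, a[20] = 12, a[21] = 14, a[22] = 24, a[23] = 28.
Since a[23] = a[1] = 28, the sequence is eventually periodic: after a pre-period of length 1 it cycles with period 22.
For k ≥ 1, a[k] depends only on (k - 1) mod 22. (269 - 1) mod 22 = 4, so a[269] = a[5] = 20.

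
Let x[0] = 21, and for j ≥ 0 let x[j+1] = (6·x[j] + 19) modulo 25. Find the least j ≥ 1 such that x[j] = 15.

Computing terms: x[0] = 21,  x[1] = 20,  x[2] = 14,  x[3] = 3,  x[4] = 12,  x[5] = 16,  x[6] = 15,  x[7] = 9,  x[8] = 23,  x[9] = 7,  x[10] = 11,  x[11] = 10,  x[12] = 4,  x[13] = 18,  x[14] = 2,  x[15] = 6,  x[16] = 5,  x[17] = 24,  x[18] = 13,  x[19] = 22,  x[20] = 1,  x[21] = 0,  x[22] = 19,  x[23] = 8,  x[24] = 17,  x[25] = 21.
Since x[25] = x[0] = 21, the sequence is periodic with period 25.
The value 15 first appears (with j ≥ 1) at x[6].

6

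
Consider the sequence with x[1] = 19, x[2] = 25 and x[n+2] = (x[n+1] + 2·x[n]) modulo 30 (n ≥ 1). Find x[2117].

29

x[1] = 19,  x[2] = 25,  x[3] = 3,  x[4] = 23,  x[5] = 29,  x[6] = 15,  x[7] = 13,  x[8] = 13,  x[9] = 9,  x[10] = 5,  x[11] = 23,  x[12] = 3,  x[13] = 19,  x[14] = 25.
The sequence repeats with period 12.
(2117 - 1) mod 12 = 4, so x[2117] = x[5] = 29.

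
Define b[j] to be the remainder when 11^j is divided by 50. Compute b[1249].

41

Listing terms: b[1] = 11, b[2] = 21, b[3] = 31, b[4] = 41, b[5] = 1, b[6] = 11.
Since b[6] = b[1] = 11, the sequence is periodic with period 5.
So b[1249] = b[1 + ((1249-1) mod 5)] = b[4] = 41.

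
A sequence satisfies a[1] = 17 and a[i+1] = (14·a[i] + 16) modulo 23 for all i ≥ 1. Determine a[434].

a[1] = 17, a[2] = 1, a[3] = 7, a[4] = 22, a[5] = 2, a[6] = 21, a[7] = 11, a[8] = 9, a[9] = 4, a[10] = 3, a[11] = 12, a[12] = 0, a[13] = 16, a[14] = 10, a[15] = 18, a[16] = 15, a[17] = 19, a[18] = 6, a[19] = 8, a[20] = 13, a[21] = 14, a[22] = 5, a[23] = 17.
The sequence repeats with period 22.
So a[434] = a[1 + ((434-1) mod 22)] = a[16] = 15.

15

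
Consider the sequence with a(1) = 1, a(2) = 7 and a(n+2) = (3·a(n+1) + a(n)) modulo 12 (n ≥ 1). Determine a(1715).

1

Listing terms: a(1) = 1,  a(2) = 7,  a(3) = 10,  a(4) = 1,  a(5) = 1,  a(6) = 4,  a(7) = 1,  a(8) = 7.
Since (a(7), a(8)) = (a(1), a(2)) = (1, 7) (two consecutive terms determine the rest), the sequence is periodic with period 6.
(1715 - 1) mod 6 = 4, so a(1715) = a(5) = 1.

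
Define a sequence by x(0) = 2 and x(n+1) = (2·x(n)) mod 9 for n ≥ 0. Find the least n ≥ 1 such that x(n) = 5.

Listing terms: x(0) = 2, x(1) = 4, x(2) = 8, x(3) = 7, x(4) = 5, x(5) = 1, x(6) = 2.
The sequence repeats with period 6.
The value 5 first appears (with n ≥ 1) at x(4).

4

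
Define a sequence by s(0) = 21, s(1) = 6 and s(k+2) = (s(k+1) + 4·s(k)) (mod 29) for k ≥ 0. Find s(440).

19

Listing terms: s(0) = 21; s(1) = 6; s(2) = 3; s(3) = 27; s(4) = 10; s(5) = 2; s(6) = 13; s(7) = 21; s(8) = 15; s(9) = 12; s(10) = 14; s(11) = 4; s(12) = 2; s(13) = 18; s(14) = 26; s(15) = 11; s(16) = 28; s(17) = 14; s(18) = 10; s(19) = 8; s(20) = 19; s(21) = 22; s(22) = 11; s(23) = 12; s(24) = 27; s(25) = 17; s(26) = 9; s(27) = 19; s(28) = 26; s(29) = 15; s(30) = 3; s(31) = 5; s(32) = 17; s(33) = 8; s(34) = 18; s(35) = 21; s(36) = 6.
Since (s(35), s(36)) = (s(0), s(1)) = (21, 6) (two consecutive terms determine the rest), the sequence is periodic with period 35.
So s(440) = s(0 + ((440-0) mod 35)) = s(20) = 19.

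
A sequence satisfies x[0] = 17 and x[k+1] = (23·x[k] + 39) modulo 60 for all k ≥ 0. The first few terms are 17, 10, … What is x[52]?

17

x[0] = 17, x[1] = 10, x[2] = 29, x[3] = 46, x[4] = 17.
The sequence repeats with period 4.
(52 - 0) mod 4 = 0, so x[52] = x[0] = 17.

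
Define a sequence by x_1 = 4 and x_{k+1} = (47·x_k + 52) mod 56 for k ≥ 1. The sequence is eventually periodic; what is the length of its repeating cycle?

Computing terms: x_1 = 4, x_2 = 16, x_3 = 20, x_4 = 40, x_5 = 28, x_6 = 24, x_7 = 4.
Since x_7 = x_1 = 4, the sequence is periodic with period 6.

6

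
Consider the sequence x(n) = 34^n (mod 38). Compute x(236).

16

Listing terms: x(1) = 34; x(2) = 16; x(3) = 12; x(4) = 28; x(5) = 2; x(6) = 30; x(7) = 32; x(8) = 24; x(9) = 18; x(10) = 4; x(11) = 22; x(12) = 26; x(13) = 10; x(14) = 36; x(15) = 8; x(16) = 6; x(17) = 14; x(18) = 20; x(19) = 34.
The sequence repeats with period 18.
(236 - 1) mod 18 = 1, so x(236) = x(2) = 16.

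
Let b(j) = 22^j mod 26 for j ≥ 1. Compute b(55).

Computing terms: b(1) = 22,  b(2) = 16,  b(3) = 14,  b(4) = 22.
Since b(4) = b(1) = 22, the sequence is periodic with period 3.
(55 - 1) mod 3 = 0, so b(55) = b(1) = 22.

22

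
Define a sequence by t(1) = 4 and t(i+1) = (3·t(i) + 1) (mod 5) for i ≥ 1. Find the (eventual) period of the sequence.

We have t(1) = 4, t(2) = 3, t(3) = 0, t(4) = 1, t(5) = 4.
The sequence repeats with period 4.

4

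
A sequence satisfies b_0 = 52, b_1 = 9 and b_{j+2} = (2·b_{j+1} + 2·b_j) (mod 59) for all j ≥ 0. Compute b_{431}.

16

b_0 = 52; b_1 = 9; b_2 = 4; b_3 = 26; b_4 = 1; b_5 = 54; b_6 = 51; b_7 = 33; b_8 = 50; b_9 = 48; b_{10} = 19; b_{11} = 16; b_{12} = 11; b_{13} = 54; b_{14} = 12; b_{15} = 14; b_{16} = 52; b_{17} = 14; b_{18} = 14; b_{19} = 56; b_{20} = 22; b_{21} = 38; b_{22} = 2; b_{23} = 21; b_{24} = 46; b_{25} = 16; b_{26} = 6; b_{27} = 44; b_{28} = 41; b_{29} = 52; b_{30} = 9.
The sequence repeats with period 29.
(431 - 0) mod 29 = 25, so b_{431} = b_{25} = 16.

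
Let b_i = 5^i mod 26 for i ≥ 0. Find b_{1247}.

21

Computing terms: b_0 = 1,  b_1 = 5,  b_2 = 25,  b_3 = 21,  b_4 = 1.
Since b_4 = b_0 = 1, the sequence is periodic with period 4.
(1247 - 0) mod 4 = 3, so b_{1247} = b_3 = 21.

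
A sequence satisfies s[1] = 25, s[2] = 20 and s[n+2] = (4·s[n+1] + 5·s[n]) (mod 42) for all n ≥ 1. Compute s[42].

26

Computing terms: s[1] = 25,  s[2] = 20,  s[3] = 37,  s[4] = 38,  s[5] = 1,  s[6] = 26,  s[7] = 25,  s[8] = 20.
The sequence repeats with period 6.
(42 - 1) mod 6 = 5, so s[42] = s[6] = 26.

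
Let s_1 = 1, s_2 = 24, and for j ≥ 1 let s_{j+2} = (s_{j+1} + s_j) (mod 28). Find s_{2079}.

Computing terms: s_1 = 1; s_2 = 24; s_3 = 25; s_4 = 21; s_5 = 18; s_6 = 11; s_7 = 1; s_8 = 12; s_9 = 13; s_{10} = 25; s_{11} = 10; s_{12} = 7; s_{13} = 17; s_{14} = 24; s_{15} = 13; s_{16} = 9; s_{17} = 22; s_{18} = 3; s_{19} = 25; s_{20} = 0; s_{21} = 25; s_{22} = 25; s_{23} = 22; s_{24} = 19; s_{25} = 13; s_{26} = 4; s_{27} = 17; s_{28} = 21; s_{29} = 10; s_{30} = 3; s_{31} = 13; s_{32} = 16; s_{33} = 1; s_{34} = 17; s_{35} = 18; s_{36} = 7; s_{37} = 25; s_{38} = 4; s_{39} = 1; s_{40} = 5; s_{41} = 6; s_{42} = 11; s_{43} = 17; s_{44} = 0; s_{45} = 17; s_{46} = 17; s_{47} = 6; s_{48} = 23; s_{49} = 1; s_{50} = 24.
Since (s_{49}, s_{50}) = (s_1, s_2) = (1, 24) (two consecutive terms determine the rest), the sequence is periodic with period 48.
So s_{2079} = s_{1 + ((2079-1) mod 48)} = s_{15} = 13.

13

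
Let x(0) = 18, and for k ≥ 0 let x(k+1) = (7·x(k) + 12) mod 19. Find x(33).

18

x(0) = 18, x(1) = 5, x(2) = 9, x(3) = 18.
The sequence repeats with period 3.
(33 - 0) mod 3 = 0, so x(33) = x(0) = 18.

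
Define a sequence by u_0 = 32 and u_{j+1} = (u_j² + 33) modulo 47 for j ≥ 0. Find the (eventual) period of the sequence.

4

Listing terms: u_0 = 32; u_1 = 23; u_2 = 45; u_3 = 37; u_4 = 39; u_5 = 3; u_6 = 42; u_7 = 11; u_8 = 13; u_9 = 14; u_{10} = 41; u_{11} = 22; u_{12} = 0; u_{13} = 33; u_{14} = 41.
Since u_{14} = u_{10} = 41, the sequence is eventually periodic: after a pre-period of length 10 it cycles with period 4.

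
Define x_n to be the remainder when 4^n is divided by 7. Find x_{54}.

We have x_0 = 1,  x_1 = 4,  x_2 = 2,  x_3 = 1.
Since x_3 = x_0 = 1, the sequence is periodic with period 3.
(54 - 0) mod 3 = 0, so x_{54} = x_0 = 1.

1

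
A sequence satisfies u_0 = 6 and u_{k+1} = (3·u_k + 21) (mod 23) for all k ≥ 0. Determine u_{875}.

u_0 = 6, u_1 = 16, u_2 = 0, u_3 = 21, u_4 = 15, u_5 = 20, u_6 = 12, u_7 = 11, u_8 = 8, u_9 = 22, u_{10} = 18, u_{11} = 6.
The sequence repeats with period 11.
(875 - 0) mod 11 = 6, so u_{875} = u_6 = 12.

12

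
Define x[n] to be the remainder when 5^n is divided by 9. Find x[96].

1

Listing terms: x[0] = 1, x[1] = 5, x[2] = 7, x[3] = 8, x[4] = 4, x[5] = 2, x[6] = 1.
The sequence repeats with period 6.
(96 - 0) mod 6 = 0, so x[96] = x[0] = 1.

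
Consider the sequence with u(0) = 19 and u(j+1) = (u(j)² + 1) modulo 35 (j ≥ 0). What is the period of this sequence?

u(0) = 19, u(1) = 12, u(2) = 5, u(3) = 26, u(4) = 12.
Since u(4) = u(1) = 12, the sequence is eventually periodic: after a pre-period of length 1 it cycles with period 3.

3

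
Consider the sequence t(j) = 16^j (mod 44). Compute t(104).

Computing terms: t(0) = 1; t(1) = 16; t(2) = 36; t(3) = 4; t(4) = 20; t(5) = 12; t(6) = 16.
Since t(6) = t(1) = 16, the sequence is eventually periodic: after a pre-period of length 1 it cycles with period 5.
For j ≥ 1, t(j) depends only on (j - 1) mod 5. (104 - 1) mod 5 = 3, so t(104) = t(4) = 20.

20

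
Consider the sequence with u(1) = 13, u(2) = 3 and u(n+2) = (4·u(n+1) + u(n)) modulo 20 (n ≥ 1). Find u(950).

19

Computing terms: u(1) = 13, u(2) = 3, u(3) = 5, u(4) = 3, u(5) = 17, u(6) = 11, u(7) = 1, u(8) = 15, u(9) = 1, u(10) = 19, u(11) = 17, u(12) = 7, u(13) = 5, u(14) = 7, u(15) = 13, u(16) = 19, u(17) = 9, u(18) = 15, u(19) = 9, u(20) = 11, u(21) = 13, u(22) = 3.
The sequence repeats with period 20.
(950 - 1) mod 20 = 9, so u(950) = u(10) = 19.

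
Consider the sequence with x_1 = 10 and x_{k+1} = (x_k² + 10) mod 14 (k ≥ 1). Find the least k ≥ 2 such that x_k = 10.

We have x_1 = 10,  x_2 = 12,  x_3 = 0,  x_4 = 10.
Since x_4 = x_1 = 10, the sequence is periodic with period 3.
The value 10 next appears (with k ≥ 2) at x_4.

4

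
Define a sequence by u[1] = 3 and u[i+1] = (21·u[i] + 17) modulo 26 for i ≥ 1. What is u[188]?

We have u[1] = 3; u[2] = 2; u[3] = 7; u[4] = 8; u[5] = 3.
Since u[5] = u[1] = 3, the sequence is periodic with period 4.
So u[188] = u[1 + ((188-1) mod 4)] = u[4] = 8.

8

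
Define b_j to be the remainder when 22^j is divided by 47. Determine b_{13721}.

b_0 = 1; b_1 = 22; b_2 = 14; b_3 = 26; b_4 = 8; b_5 = 35; b_6 = 18; b_7 = 20; b_8 = 17; b_9 = 45; b_{10} = 3; b_{11} = 19; b_{12} = 42; b_{13} = 31; b_{14} = 24; b_{15} = 11; b_{16} = 7; b_{17} = 13; b_{18} = 4; b_{19} = 41; b_{20} = 9; b_{21} = 10; b_{22} = 32; b_{23} = 46; b_{24} = 25; b_{25} = 33; b_{26} = 21; b_{27} = 39; b_{28} = 12; b_{29} = 29; b_{30} = 27; b_{31} = 30; b_{32} = 2; b_{33} = 44; b_{34} = 28; b_{35} = 5; b_{36} = 16; b_{37} = 23; b_{38} = 36; b_{39} = 40; b_{40} = 34; b_{41} = 43; b_{42} = 6; b_{43} = 38; b_{44} = 37; b_{45} = 15; b_{46} = 1.
Since b_{46} = b_0 = 1, the sequence is periodic with period 46.
So b_{13721} = b_{0 + ((13721-0) mod 46)} = b_{13} = 31.

31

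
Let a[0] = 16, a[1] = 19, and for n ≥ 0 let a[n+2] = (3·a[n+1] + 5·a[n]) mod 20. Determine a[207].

Computing terms: a[0] = 16; a[1] = 19; a[2] = 17; a[3] = 6; a[4] = 3; a[5] = 19; a[6] = 12; a[7] = 11; a[8] = 13; a[9] = 14; a[10] = 7; a[11] = 11; a[12] = 8; a[13] = 19; a[14] = 17.
Since (a[13], a[14]) = (a[1], a[2]) = (19, 17) (two consecutive terms determine the rest), the sequence is eventually periodic: after a pre-period of length 1 it cycles with period 12.
For n ≥ 1, a[n] depends only on (n - 1) mod 12. (207 - 1) mod 12 = 2, so a[207] = a[3] = 6.

6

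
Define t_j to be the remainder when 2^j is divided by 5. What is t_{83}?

Listing terms: t_1 = 2, t_2 = 4, t_3 = 3, t_4 = 1, t_5 = 2.
The sequence repeats with period 4.
(83 - 1) mod 4 = 2, so t_{83} = t_3 = 3.

3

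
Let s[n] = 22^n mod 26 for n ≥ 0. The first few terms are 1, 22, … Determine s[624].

14

s[0] = 1,  s[1] = 22,  s[2] = 16,  s[3] = 14,  s[4] = 22.
Since s[4] = s[1] = 22, the sequence is eventually periodic: after a pre-period of length 1 it cycles with period 3.
For n ≥ 1, s[n] depends only on (n - 1) mod 3. (624 - 1) mod 3 = 2, so s[624] = s[3] = 14.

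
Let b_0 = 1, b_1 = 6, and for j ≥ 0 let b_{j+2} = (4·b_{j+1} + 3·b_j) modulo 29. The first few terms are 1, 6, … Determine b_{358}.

We have b_0 = 1,  b_1 = 6,  b_2 = 27,  b_3 = 10,  b_4 = 5,  b_5 = 21,  b_6 = 12,  b_7 = 24,  b_8 = 16,  b_9 = 20,  b_{10} = 12,  b_{11} = 21,  b_{12} = 4,  b_{13} = 21,  b_{14} = 9,  b_{15} = 12,  b_{16} = 17,  b_{17} = 17,  b_{18} = 3,  b_{19} = 5,  b_{20} = 0,  b_{21} = 15,  b_{22} = 2,  b_{23} = 24,  b_{24} = 15,  b_{25} = 16,  b_{26} = 22,  b_{27} = 20,  b_{28} = 1,  b_{29} = 6.
The sequence repeats with period 28.
(358 - 0) mod 28 = 22, so b_{358} = b_{22} = 2.

2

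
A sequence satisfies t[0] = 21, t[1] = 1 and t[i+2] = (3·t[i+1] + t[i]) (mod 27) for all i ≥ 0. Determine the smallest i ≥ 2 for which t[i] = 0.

4

Listing terms: t[0] = 21,  t[1] = 1,  t[2] = 24,  t[3] = 19,  t[4] = 0,  t[5] = 19,  t[6] = 3,  t[7] = 1,  t[8] = 6,  t[9] = 19,  t[10] = 9,  t[11] = 19,  t[12] = 12,  t[13] = 1,  t[14] = 15,  t[15] = 19,  t[16] = 18,  t[17] = 19,  t[18] = 21,  t[19] = 1.
Since (t[18], t[19]) = (t[0], t[1]) = (21, 1) (two consecutive terms determine the rest), the sequence is periodic with period 18.
The value 0 first appears (with i ≥ 2) at t[4].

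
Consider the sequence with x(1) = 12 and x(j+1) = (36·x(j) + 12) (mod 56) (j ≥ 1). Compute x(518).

28

Listing terms: x(1) = 12; x(2) = 52; x(3) = 36; x(4) = 20; x(5) = 4; x(6) = 44; x(7) = 28; x(8) = 12.
The sequence repeats with period 7.
(518 - 1) mod 7 = 6, so x(518) = x(7) = 28.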